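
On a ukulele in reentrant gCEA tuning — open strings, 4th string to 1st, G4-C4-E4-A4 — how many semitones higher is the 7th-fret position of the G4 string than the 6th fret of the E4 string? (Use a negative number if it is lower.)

G4 at fret 7 → D5 (MIDI 74); E4 at fret 6 → A#4 (MIDI 70).
74 − 70 = 4, so the two pitches are 4 semitones apart.

4 semitones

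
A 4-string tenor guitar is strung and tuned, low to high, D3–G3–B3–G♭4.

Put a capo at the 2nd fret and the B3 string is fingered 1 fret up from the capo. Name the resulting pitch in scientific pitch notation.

D4

The capo raises the open B3 by 2 semitones to D♭4; fretting 1 more gives B3 + 2 + 1 = B3 + 3 semitones = D4.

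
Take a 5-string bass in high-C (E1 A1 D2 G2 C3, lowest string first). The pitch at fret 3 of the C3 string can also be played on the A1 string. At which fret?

C3 at fret 3 is C3 + 3 semitones = D#3.
The open A1 string is 15 semitones below the open C3, so the same pitch on the A1 string lies at fret 3 + 15 = 18.

18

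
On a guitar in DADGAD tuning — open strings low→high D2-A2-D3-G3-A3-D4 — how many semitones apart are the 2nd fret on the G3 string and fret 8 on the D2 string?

G3 at fret 2 → A3 (MIDI 57); D2 at fret 8 → A#2 (MIDI 46).
57 − 46 = 11, so the two pitches are 11 semitones apart, with A3 the higher.

11 semitones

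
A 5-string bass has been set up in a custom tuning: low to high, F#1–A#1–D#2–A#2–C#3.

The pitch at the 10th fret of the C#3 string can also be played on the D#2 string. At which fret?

Fret 10 on C#3 is MIDI 49 + 10 = 59 (B3). On the D#2 string (open MIDI 39), that pitch is 59 − 39 = fret 20.

20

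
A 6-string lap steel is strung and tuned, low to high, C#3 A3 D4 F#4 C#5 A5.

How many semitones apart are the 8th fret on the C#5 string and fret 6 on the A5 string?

C#5 at fret 8 → A5 (MIDI 81); A5 at fret 6 → D#6 (MIDI 87).
81 − 87 = -6, so the two pitches are 6 semitones apart, with D#6 the higher.

6 semitones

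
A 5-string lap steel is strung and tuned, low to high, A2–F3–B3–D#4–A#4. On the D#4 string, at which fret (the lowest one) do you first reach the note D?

From D#4, count semitones up the chromatic scale until reaching D: D#–E–F–F#–…–C–C#–D — 11 steps.

11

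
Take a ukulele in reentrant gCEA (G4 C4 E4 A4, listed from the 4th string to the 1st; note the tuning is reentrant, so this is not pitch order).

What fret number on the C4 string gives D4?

D4 is 2 semitones above the open C4 (C–C#–D), so it sits at fret 2.

2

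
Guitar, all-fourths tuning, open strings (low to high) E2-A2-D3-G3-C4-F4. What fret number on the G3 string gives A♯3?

A♯3 is 3 semitones above the open G3 (G–G#–A–A#), so it sits at fret 3.

3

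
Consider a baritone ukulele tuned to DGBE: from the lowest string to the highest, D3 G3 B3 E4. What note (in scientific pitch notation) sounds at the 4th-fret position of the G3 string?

The open G3 string plus 4 semitones: G–G#–A–A#–B.
No B→C boundary is crossed, so the octave stays at 3.

B3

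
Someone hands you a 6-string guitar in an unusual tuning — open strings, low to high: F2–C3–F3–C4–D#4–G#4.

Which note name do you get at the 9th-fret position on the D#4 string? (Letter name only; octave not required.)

C

The open D#4 string plus 9 semitones: D#–E–F–F#–G–G#–A–A#–B–C.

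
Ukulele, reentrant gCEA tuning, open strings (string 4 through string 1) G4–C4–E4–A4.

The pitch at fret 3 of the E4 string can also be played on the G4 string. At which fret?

0

E4 at fret 3 is E4 + 3 semitones = G4.
The open G4 string is 3 semitones above the open E4, so the same pitch on the G4 string lies at fret 3 − 3 = 0.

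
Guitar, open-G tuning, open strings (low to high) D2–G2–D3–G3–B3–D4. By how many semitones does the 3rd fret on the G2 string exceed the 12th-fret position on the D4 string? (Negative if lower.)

-28 semitones

G2 at fret 3 → A#2 (MIDI 46); D4 at fret 12 → D5 (MIDI 74).
46 − 74 = -28, so the two pitches are 28 semitones apart.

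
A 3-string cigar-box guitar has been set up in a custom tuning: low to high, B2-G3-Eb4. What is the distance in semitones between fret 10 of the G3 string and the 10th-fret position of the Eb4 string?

8 semitones

G3 at fret 10 → F4 (MIDI 65); Eb4 at fret 10 → Db5 (MIDI 73).
65 − 73 = -8, so the two pitches are 8 semitones apart, with Db5 the higher.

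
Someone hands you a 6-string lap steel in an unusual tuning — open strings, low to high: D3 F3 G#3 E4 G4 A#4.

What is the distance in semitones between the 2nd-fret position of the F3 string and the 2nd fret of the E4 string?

11 semitones

F3 at fret 2 → G3 (MIDI 55); E4 at fret 2 → F#4 (MIDI 66).
55 − 66 = -11, so the two pitches are 11 semitones apart, with F#4 the higher.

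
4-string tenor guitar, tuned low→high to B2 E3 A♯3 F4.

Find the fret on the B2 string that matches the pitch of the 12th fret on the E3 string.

Fret 12 on E3 is MIDI 52 + 12 = 64 (E4). On the B2 string (open MIDI 47), that pitch is 64 − 47 = fret 17.

17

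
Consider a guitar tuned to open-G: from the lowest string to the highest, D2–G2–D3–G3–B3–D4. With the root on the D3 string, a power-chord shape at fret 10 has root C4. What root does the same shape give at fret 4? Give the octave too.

Moving from fret 10 to fret 4 shifts the root by -6 semitones.
C4 down 6 semitones is F#3.

F#3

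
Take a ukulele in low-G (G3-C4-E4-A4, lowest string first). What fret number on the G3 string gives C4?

C4 is 5 semitones above the open G3 (G–G#–A–A#–B–C), so it sits at fret 5.

5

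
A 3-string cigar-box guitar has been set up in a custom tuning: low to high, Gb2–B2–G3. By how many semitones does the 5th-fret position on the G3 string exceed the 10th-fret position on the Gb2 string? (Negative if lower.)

G3 at fret 5 → C4 (MIDI 60); Gb2 at fret 10 → E3 (MIDI 52).
60 − 52 = 8, so the two pitches are 8 semitones apart.

8 semitones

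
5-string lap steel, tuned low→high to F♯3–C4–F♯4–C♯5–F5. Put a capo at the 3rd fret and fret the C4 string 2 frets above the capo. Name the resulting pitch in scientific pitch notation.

The capo raises the open C4 by 3 semitones to D♯4; fretting 2 more gives C4 + 3 + 2 = C4 + 5 semitones = F4.

F4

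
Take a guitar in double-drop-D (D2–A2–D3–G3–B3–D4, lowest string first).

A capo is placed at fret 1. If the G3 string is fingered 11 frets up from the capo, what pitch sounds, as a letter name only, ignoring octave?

The capo raises the open G3 by 1 semitone to G#3; fretting 11 more gives G3 + 1 + 11 = G3 + 12 semitones, landing on G.

G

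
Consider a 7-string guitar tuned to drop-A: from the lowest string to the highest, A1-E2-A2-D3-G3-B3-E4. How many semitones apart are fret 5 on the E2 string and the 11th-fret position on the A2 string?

E2 at fret 5 → A2 (MIDI 45); A2 at fret 11 → G#3 (MIDI 56).
45 − 56 = -11, so the two pitches are 11 semitones apart, with G#3 the higher.

11 semitones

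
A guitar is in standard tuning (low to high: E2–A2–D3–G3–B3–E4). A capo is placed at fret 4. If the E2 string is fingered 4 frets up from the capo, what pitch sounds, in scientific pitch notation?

The capo raises the open E2 by 4 semitones to G♯2; fretting 4 more gives E2 + 4 + 4 = E2 + 8 semitones = C3.

C3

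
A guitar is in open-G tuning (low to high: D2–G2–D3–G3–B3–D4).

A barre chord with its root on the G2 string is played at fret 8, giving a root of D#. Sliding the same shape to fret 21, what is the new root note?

E

Moving from fret 8 to fret 21 shifts the root by 13 semitones.
D# up 13 semitones is E.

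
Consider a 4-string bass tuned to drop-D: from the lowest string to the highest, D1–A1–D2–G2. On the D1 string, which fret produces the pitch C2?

10

C2 is 10 semitones above the open D1 (D–D#–E–F–…–A#–B–C), so it sits at fret 10.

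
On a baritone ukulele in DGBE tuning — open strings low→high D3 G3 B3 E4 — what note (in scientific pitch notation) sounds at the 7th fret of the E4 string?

B4

The open E4 string plus 7 semitones: E–F–F#–G–G#–A–A#–B.
No B→C boundary is crossed, so the octave stays at 4.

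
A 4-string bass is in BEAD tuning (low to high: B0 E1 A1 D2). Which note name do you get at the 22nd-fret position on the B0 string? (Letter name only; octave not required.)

A

The open B0 string plus 22 semitones: B–C–C#–D–…–G–G#–A.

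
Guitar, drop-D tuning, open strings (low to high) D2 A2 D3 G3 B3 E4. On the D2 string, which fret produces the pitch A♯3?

A♯3 is 20 semitones above the open D2 (D–D#–E–F–…–G#–A–A#), so it sits at fret 20.

20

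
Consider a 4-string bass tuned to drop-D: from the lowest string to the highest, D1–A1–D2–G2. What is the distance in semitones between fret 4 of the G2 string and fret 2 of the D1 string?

G2 at fret 4 → B2 (MIDI 47); D1 at fret 2 → E1 (MIDI 28).
47 − 28 = 19, so the two pitches are 19 semitones apart, with B2 the higher.

19 semitones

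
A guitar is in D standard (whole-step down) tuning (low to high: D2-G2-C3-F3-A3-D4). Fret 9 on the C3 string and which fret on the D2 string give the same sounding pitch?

19

Fret 9 on C3 is MIDI 48 + 9 = 57 (A3). On the D2 string (open MIDI 38), that pitch is 57 − 38 = fret 19.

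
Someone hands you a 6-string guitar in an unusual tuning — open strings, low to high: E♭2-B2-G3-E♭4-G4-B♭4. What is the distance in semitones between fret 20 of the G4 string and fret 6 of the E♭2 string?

42 semitones

G4 at fret 20 → E♭6 (MIDI 87); E♭2 at fret 6 → A2 (MIDI 45).
87 − 45 = 42, so the two pitches are 42 semitones apart, with E♭6 the higher.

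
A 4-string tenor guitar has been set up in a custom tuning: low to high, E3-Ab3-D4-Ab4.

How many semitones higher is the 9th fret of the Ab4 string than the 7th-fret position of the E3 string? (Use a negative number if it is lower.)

Ab4 at fret 9 → F5 (MIDI 77); E3 at fret 7 → B3 (MIDI 59).
77 − 59 = 18, so the two pitches are 18 semitones apart.

18 semitones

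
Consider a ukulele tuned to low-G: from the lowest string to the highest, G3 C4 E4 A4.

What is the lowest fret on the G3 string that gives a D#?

From G3, count semitones up the chromatic scale until reaching D#: G–G#–A–A#–B–C–C#–D–D# — 8 steps.

8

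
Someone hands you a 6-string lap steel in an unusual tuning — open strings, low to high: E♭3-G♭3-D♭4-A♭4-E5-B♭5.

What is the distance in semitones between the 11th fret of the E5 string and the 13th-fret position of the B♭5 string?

8 semitones

E5 at fret 11 → E♭6 (MIDI 87); B♭5 at fret 13 → B6 (MIDI 95).
87 − 95 = -8, so the two pitches are 8 semitones apart, with B6 the higher.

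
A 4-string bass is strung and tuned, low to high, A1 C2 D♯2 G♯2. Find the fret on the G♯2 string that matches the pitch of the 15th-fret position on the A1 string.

A1 at fret 15 is A1 + 15 semitones = C3.
The open G♯2 string is 11 semitones above the open A1, so the same pitch on the G♯2 string lies at fret 15 − 11 = 4.

4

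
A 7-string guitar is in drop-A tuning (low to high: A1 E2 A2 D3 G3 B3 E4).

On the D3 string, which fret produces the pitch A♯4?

A♯4 is 20 semitones above the open D3 (D–D#–E–F–…–G#–A–A#), so it sits at fret 20.

20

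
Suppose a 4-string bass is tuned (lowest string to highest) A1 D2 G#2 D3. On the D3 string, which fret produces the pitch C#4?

11

C#4 is 11 semitones above the open D3 (D–D#–E–F–…–B–C–C#), so it sits at fret 11.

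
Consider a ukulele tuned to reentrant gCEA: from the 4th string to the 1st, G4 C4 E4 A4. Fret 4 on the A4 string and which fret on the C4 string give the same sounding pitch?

13

Fret 4 on A4 is MIDI 69 + 4 = 73 (C♯5). On the C4 string (open MIDI 60), that pitch is 73 − 60 = fret 13.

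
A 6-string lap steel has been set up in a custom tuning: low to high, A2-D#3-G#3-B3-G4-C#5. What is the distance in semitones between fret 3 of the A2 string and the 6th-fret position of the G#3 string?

A2 at fret 3 → C3 (MIDI 48); G#3 at fret 6 → D4 (MIDI 62).
48 − 62 = -14, so the two pitches are 14 semitones apart, with D4 the higher.

14 semitones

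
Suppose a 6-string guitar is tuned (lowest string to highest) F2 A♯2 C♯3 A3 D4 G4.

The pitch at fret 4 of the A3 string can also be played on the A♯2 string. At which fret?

15

A3 at fret 4 is A3 + 4 semitones = C♯4.
The open A♯2 string is 11 semitones below the open A3, so the same pitch on the A♯2 string lies at fret 4 + 11 = 15.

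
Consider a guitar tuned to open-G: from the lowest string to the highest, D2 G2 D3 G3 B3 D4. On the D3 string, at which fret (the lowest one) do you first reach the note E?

2

From D3, count semitones up the chromatic scale until reaching E: D–D#–E — 2 steps.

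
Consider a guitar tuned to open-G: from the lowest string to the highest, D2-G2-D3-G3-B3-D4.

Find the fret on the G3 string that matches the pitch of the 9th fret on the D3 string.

4

Fret 9 on D3 is MIDI 50 + 9 = 59 (B3). On the G3 string (open MIDI 55), that pitch is 59 − 55 = fret 4.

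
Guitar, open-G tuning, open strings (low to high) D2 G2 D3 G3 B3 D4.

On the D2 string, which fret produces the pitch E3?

E3 is 14 semitones above the open D2 (D–D#–E–F–…–D–D#–E), so it sits at fret 14.

14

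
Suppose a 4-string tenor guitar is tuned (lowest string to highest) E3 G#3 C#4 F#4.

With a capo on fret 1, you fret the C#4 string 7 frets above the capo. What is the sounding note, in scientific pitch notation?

The capo raises the open C#4 by 1 semitone to D4; fretting 7 more gives C#4 + 1 + 7 = C#4 + 8 semitones = A4.

A4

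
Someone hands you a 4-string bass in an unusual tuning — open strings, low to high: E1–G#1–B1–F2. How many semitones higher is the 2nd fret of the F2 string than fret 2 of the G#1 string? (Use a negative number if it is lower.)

9 semitones

F2 at fret 2 → G2 (MIDI 43); G#1 at fret 2 → A#1 (MIDI 34).
43 − 34 = 9, so the two pitches are 9 semitones apart.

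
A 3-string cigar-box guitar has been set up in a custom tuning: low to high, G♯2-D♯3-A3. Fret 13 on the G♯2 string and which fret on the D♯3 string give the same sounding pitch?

G♯2 at fret 13 is G♯2 + 13 semitones = A3.
The open D♯3 string is 7 semitones above the open G♯2, so the same pitch on the D♯3 string lies at fret 13 − 7 = 6.

6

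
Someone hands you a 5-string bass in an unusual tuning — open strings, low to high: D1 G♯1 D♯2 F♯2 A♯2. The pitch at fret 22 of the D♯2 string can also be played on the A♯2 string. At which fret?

Fret 22 on D♯2 is MIDI 39 + 22 = 61 (C♯4). On the A♯2 string (open MIDI 46), that pitch is 61 − 46 = fret 15.

15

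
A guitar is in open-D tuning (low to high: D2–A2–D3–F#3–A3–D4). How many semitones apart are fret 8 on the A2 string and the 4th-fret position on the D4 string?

13 semitones

A2 at fret 8 → F3 (MIDI 53); D4 at fret 4 → F#4 (MIDI 66).
53 − 66 = -13, so the two pitches are 13 semitones apart, with F#4 the higher.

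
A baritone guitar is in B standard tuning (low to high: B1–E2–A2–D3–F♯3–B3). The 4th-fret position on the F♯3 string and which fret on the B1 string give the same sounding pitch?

23

F♯3 at fret 4 is F♯3 + 4 semitones = A♯3.
The open B1 string is 19 semitones below the open F♯3, so the same pitch on the B1 string lies at fret 4 + 19 = 23.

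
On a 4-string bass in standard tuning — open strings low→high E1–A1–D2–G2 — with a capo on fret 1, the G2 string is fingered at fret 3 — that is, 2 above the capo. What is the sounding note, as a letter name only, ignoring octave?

A♯

The capo raises the open G2 by 1 semitone to G♯2; fretting 2 more gives G2 + 1 + 2 = G2 + 3 semitones, landing on A♯.
(Also written B♭.)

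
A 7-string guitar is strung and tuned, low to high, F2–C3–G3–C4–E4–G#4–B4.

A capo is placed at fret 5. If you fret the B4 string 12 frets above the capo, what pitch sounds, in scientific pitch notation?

The capo raises the open B4 by 5 semitones to E5; fretting 12 more gives B4 + 5 + 12 = B4 + 17 semitones = E6.

E6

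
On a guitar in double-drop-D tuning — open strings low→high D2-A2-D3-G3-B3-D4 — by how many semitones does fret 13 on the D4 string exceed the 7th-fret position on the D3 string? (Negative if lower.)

18 semitones

D4 at fret 13 → D♯5 (MIDI 75); D3 at fret 7 → A3 (MIDI 57).
75 − 57 = 18, so the two pitches are 18 semitones apart.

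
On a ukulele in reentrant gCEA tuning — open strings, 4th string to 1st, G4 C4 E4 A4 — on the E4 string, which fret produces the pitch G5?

15

G5 is 15 semitones above the open E4 (E–F–F#–G–…–F–F#–G), so it sits at fret 15.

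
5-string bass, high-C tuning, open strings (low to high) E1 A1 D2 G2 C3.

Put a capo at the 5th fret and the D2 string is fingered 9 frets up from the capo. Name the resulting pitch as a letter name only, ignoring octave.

E

The capo raises the open D2 by 5 semitones to G2; fretting 9 more gives D2 + 5 + 9 = D2 + 14 semitones, landing on E.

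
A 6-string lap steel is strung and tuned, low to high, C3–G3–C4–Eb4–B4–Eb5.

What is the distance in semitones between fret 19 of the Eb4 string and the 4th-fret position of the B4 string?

7 semitones

Eb4 at fret 19 → Bb5 (MIDI 82); B4 at fret 4 → Eb5 (MIDI 75).
82 − 75 = 7, so the two pitches are 7 semitones apart, with Bb5 the higher.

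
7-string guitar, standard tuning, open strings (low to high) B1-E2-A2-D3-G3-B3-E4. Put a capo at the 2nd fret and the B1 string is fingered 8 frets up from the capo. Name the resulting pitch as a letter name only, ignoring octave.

A

The capo raises the open B1 by 2 semitones to C#2; fretting 8 more gives B1 + 2 + 8 = B1 + 10 semitones, landing on A.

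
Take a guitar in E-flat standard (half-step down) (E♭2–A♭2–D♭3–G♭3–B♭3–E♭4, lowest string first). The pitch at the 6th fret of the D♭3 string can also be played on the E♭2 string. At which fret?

16

D♭3 at fret 6 is D♭3 + 6 semitones = G3.
The open E♭2 string is 10 semitones below the open D♭3, so the same pitch on the E♭2 string lies at fret 6 + 10 = 16.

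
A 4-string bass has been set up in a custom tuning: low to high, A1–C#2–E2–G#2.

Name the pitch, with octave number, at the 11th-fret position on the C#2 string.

Each fret is one semitone, so C#2 + 11 = C3.

C3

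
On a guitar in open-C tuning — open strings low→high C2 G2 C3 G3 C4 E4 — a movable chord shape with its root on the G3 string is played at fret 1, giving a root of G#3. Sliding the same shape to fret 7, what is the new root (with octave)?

D4

Moving from fret 1 to fret 7 shifts the root by 6 semitones.
G#3 up 6 semitones is D4.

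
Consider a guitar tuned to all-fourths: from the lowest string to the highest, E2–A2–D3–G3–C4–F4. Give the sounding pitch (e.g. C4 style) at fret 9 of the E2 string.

C♯3

The open E2 string plus 9 semitones: E–F–F#–G–G#–A–A#–B–C–C#.
The walk passes from B into C once, so the octave number goes from 2 to 3.
(Equivalently spelled D♭3.)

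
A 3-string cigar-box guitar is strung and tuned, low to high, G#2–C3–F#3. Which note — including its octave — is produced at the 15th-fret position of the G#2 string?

B3

G#2 is MIDI 44. Adding 15 gives 59, which is B3.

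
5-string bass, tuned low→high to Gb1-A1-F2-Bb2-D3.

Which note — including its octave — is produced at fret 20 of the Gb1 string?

Each fret is one semitone, so Gb1 + 20 = D3.

D3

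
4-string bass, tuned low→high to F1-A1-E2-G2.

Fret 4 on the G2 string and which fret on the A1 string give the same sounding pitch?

14

Fret 4 on G2 is MIDI 43 + 4 = 47 (B2). On the A1 string (open MIDI 33), that pitch is 47 − 33 = fret 14.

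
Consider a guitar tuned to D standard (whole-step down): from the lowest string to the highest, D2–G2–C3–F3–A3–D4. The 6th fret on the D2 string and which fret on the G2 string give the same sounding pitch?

1

Fret 6 on D2 is MIDI 38 + 6 = 44 (G#2). On the G2 string (open MIDI 43), that pitch is 44 − 43 = fret 1.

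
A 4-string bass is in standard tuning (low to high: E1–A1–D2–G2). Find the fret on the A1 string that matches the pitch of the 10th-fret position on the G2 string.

20

Fret 10 on G2 is MIDI 43 + 10 = 53 (F3). On the A1 string (open MIDI 33), that pitch is 53 − 33 = fret 20.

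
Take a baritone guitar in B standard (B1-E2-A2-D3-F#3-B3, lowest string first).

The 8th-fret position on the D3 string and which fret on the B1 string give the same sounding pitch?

Fret 8 on D3 is MIDI 50 + 8 = 58 (A#3). On the B1 string (open MIDI 35), that pitch is 58 − 35 = fret 23.

23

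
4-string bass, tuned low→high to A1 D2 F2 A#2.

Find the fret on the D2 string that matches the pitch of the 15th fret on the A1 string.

Fret 15 on A1 is MIDI 33 + 15 = 48 (C3). On the D2 string (open MIDI 38), that pitch is 48 − 38 = fret 10.

10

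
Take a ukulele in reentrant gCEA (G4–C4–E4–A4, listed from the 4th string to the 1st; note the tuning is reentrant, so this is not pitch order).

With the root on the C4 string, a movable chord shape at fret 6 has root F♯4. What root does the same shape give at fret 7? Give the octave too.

G4

Moving from fret 6 to fret 7 shifts the root by 1 semitone.
F♯4 up 1 semitone is G4.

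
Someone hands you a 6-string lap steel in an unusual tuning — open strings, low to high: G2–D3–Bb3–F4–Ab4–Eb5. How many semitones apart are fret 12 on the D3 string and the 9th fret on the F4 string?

12 semitones

D3 at fret 12 → D4 (MIDI 62); F4 at fret 9 → D5 (MIDI 74).
62 − 74 = -12, so the two pitches are 12 semitones apart, with D5 the higher.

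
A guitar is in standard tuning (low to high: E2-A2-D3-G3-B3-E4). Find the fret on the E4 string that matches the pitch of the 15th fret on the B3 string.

10

Fret 15 on B3 is MIDI 59 + 15 = 74 (D5). On the E4 string (open MIDI 64), that pitch is 74 − 64 = fret 10.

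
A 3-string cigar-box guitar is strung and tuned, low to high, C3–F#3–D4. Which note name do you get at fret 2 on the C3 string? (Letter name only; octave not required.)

Each fret is one semitone, so C3 + 2 = D.

D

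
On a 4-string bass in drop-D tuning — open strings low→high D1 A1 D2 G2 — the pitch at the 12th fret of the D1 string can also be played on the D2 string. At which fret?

D1 at fret 12 is D1 + 12 semitones = D2.
The open D2 string is 12 semitones above the open D1, so the same pitch on the D2 string lies at fret 12 − 12 = 0.

0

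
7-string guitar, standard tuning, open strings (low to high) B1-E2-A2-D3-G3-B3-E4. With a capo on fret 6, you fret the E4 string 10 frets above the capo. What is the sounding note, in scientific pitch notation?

G♯5

The capo raises the open E4 by 6 semitones to A♯4; fretting 10 more gives E4 + 6 + 10 = E4 + 16 semitones = G♯5.
(Also written A♭.)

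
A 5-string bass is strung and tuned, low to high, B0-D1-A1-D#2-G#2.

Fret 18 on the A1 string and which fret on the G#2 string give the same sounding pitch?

Fret 18 on A1 is MIDI 33 + 18 = 51 (D#3). On the G#2 string (open MIDI 44), that pitch is 51 − 44 = fret 7.

7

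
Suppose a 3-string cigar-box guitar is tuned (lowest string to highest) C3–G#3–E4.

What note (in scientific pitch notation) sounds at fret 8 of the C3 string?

The open C3 string plus 8 semitones: C–C#–D–D#–E–F–F#–G–G#.
No B→C boundary is crossed, so the octave stays at 3.
(Equivalently spelled Ab3.)

G#3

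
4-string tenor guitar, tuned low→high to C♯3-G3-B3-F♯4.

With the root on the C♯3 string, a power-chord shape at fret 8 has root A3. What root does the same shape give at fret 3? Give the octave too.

Moving from fret 8 to fret 3 shifts the root by -5 semitones.
A3 down 5 semitones is E3.

E3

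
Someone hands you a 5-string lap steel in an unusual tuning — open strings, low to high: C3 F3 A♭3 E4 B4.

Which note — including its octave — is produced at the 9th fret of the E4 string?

D♭5

E4 is MIDI 64. Adding 9 gives 73, which is D♭5.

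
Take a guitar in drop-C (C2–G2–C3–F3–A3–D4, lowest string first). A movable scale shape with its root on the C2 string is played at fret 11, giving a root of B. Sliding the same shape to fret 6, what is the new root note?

Moving from fret 11 to fret 6 shifts the root by -5 semitones.
B down 5 semitones is F#.

F#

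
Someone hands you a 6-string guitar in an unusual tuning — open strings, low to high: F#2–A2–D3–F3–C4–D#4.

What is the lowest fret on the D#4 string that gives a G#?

5

From D#4, count semitones up the chromatic scale until reaching G#: D#–E–F–F#–G–G# — 5 steps.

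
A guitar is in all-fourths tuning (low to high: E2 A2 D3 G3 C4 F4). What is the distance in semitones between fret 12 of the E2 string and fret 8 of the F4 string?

E2 at fret 12 → E3 (MIDI 52); F4 at fret 8 → C♯5 (MIDI 73).
52 − 73 = -21, so the two pitches are 21 semitones apart, with C♯5 the higher.

21 semitones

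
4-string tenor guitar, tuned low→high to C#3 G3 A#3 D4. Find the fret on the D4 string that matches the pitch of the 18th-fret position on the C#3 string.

5

Fret 18 on C#3 is MIDI 49 + 18 = 67 (G4). On the D4 string (open MIDI 62), that pitch is 67 − 62 = fret 5.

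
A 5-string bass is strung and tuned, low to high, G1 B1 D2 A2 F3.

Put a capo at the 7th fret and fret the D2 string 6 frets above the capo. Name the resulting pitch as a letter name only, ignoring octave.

D#

The capo raises the open D2 by 7 semitones to A2; fretting 6 more gives D2 + 7 + 6 = D2 + 13 semitones, landing on D#.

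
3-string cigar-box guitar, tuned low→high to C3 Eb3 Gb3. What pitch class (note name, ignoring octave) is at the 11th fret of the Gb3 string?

The open Gb3 string plus 11 semitones: Gb–G–Ab–A–…–Eb–E–F.

F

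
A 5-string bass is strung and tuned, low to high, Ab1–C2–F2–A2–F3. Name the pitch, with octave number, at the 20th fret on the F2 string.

Db4

Each fret is one semitone, so F2 + 20 = Db4.
(Equivalently spelled C#4.)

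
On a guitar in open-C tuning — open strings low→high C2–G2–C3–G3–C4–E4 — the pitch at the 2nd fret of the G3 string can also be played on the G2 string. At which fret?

14

G3 at fret 2 is G3 + 2 semitones = A3.
The open G2 string is 12 semitones below the open G3, so the same pitch on the G2 string lies at fret 2 + 12 = 14.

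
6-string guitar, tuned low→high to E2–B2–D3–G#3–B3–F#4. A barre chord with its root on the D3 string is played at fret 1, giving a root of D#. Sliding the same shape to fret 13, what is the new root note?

Moving from fret 1 to fret 13 shifts the root by 12 semitones.
D# up 12 semitones is D#.

D#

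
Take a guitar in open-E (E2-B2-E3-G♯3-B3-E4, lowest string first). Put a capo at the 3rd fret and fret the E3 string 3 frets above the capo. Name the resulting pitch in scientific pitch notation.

The capo raises the open E3 by 3 semitones to G3; fretting 3 more gives E3 + 3 + 3 = E3 + 6 semitones = A♯3.
(Also written B♭.)

A♯3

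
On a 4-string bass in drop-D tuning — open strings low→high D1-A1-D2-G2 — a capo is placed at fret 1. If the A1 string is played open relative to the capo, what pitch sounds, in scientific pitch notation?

A#1

The capo raises the open A1 by 1 semitone to A#1; fretting 0 more gives A1 + 1 + 0 = A1 + 1 semitone = A#1.
(Also written Bb.)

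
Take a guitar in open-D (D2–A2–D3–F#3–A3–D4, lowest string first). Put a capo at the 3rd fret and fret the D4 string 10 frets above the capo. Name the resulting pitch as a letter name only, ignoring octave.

D#

The capo raises the open D4 by 3 semitones to F4; fretting 10 more gives D4 + 3 + 10 = D4 + 13 semitones, landing on D#.
(Also written Eb.)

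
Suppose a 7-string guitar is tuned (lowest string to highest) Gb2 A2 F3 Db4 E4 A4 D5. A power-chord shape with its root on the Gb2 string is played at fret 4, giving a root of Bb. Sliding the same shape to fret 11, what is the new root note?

Moving from fret 4 to fret 11 shifts the root by 7 semitones.
Bb up 7 semitones is F.

F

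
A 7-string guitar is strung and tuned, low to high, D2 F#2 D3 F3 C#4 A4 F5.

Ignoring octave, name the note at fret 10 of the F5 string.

D#

Each fret is one semitone, so F5 + 10 = D#.
(Equivalently spelled Eb.)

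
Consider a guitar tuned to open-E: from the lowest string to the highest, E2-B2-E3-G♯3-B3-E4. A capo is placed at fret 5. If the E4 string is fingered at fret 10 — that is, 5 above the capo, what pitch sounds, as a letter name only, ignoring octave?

D

The capo raises the open E4 by 5 semitones to A4; fretting 5 more gives E4 + 5 + 5 = E4 + 10 semitones, landing on D.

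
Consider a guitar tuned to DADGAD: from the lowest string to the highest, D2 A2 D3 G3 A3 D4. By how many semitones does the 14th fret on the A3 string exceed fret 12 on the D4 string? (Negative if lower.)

-3 semitones

A3 at fret 14 → B4 (MIDI 71); D4 at fret 12 → D5 (MIDI 74).
71 − 74 = -3, so the two pitches are 3 semitones apart.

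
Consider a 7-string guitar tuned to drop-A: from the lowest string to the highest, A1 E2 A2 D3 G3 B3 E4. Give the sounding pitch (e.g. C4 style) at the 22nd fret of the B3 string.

Each fret is one semitone, so B3 + 22 = A5.

A5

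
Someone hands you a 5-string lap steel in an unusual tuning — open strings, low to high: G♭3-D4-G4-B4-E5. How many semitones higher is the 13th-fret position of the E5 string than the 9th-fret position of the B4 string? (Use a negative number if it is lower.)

9 semitones

E5 at fret 13 → F6 (MIDI 89); B4 at fret 9 → A♭5 (MIDI 80).
89 − 80 = 9, so the two pitches are 9 semitones apart.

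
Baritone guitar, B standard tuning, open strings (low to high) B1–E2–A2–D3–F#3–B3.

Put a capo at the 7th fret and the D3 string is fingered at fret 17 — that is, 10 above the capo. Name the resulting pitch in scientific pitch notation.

The capo raises the open D3 by 7 semitones to A3; fretting 10 more gives D3 + 7 + 10 = D3 + 17 semitones = G4.

G4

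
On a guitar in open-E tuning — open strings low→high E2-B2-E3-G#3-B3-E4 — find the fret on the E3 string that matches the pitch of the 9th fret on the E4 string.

E4 at fret 9 is E4 + 9 semitones = C#5.
The open E3 string is 12 semitones below the open E4, so the same pitch on the E3 string lies at fret 9 + 12 = 21.

21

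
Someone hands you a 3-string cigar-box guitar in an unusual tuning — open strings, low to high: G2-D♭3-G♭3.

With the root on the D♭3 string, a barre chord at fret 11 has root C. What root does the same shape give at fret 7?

A♭

Moving from fret 11 to fret 7 shifts the root by -4 semitones.
C down 4 semitones is A♭.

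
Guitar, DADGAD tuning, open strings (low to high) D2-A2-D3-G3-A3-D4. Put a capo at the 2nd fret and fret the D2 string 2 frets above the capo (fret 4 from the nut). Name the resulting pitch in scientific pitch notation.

F#2

The capo raises the open D2 by 2 semitones to E2; fretting 2 more gives D2 + 2 + 2 = D2 + 4 semitones = F#2.
(Also written Gb.)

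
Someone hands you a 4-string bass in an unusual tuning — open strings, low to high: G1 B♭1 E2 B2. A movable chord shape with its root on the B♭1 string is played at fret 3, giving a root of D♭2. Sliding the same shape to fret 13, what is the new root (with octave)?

Moving from fret 3 to fret 13 shifts the root by 10 semitones.
D♭2 up 10 semitones is B2.

B2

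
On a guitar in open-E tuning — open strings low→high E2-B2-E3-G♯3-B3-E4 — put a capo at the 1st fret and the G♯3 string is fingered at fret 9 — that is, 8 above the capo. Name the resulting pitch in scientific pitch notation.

The capo raises the open G♯3 by 1 semitone to A3; fretting 8 more gives G♯3 + 1 + 8 = G♯3 + 9 semitones = F4.

F4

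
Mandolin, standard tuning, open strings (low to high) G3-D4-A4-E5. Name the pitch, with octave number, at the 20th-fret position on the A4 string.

The open A4 string plus 20 semitones: A–A#–B–C–…–D#–E–F.
The walk passes from B into C 2 times, so the octave number goes from 4 to 6.

F6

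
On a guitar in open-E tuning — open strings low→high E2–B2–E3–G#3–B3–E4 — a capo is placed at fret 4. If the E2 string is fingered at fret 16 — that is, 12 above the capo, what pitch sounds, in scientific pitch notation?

The capo raises the open E2 by 4 semitones to G#2; fretting 12 more gives E2 + 4 + 12 = E2 + 16 semitones = G#3.
(Also written Ab.)

G#3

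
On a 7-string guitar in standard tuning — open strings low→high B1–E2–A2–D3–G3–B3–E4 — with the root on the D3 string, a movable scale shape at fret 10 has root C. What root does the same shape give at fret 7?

A

Moving from fret 10 to fret 7 shifts the root by -3 semitones.
C down 3 semitones is A.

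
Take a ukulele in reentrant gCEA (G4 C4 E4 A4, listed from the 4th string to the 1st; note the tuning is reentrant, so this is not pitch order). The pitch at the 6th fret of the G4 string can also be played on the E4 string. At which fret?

G4 at fret 6 is G4 + 6 semitones = C#5.
The open E4 string is 3 semitones below the open G4, so the same pitch on the E4 string lies at fret 6 + 3 = 9.

9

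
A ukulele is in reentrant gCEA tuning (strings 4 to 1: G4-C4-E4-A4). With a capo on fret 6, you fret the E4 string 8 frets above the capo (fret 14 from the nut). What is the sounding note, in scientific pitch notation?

The capo raises the open E4 by 6 semitones to A#4; fretting 8 more gives E4 + 6 + 8 = E4 + 14 semitones = F#5.

F#5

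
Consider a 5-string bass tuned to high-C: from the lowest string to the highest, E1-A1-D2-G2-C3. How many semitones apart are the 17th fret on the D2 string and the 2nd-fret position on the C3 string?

D2 at fret 17 → G3 (MIDI 55); C3 at fret 2 → D3 (MIDI 50).
55 − 50 = 5, so the two pitches are 5 semitones apart, with G3 the higher.

5 semitones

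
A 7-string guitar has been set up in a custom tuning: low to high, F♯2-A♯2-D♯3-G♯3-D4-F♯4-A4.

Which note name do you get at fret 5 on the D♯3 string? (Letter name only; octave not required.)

G♯

The open D♯3 string plus 5 semitones: D#–E–F–F#–G–G#.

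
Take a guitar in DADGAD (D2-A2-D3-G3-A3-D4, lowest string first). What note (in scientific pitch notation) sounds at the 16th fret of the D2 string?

F#3

Each fret is one semitone, so D2 + 16 = F#3.
(Equivalently spelled Gb3.)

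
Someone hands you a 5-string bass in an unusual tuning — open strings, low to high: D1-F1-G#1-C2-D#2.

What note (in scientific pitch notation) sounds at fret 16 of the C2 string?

E3

Each fret is one semitone, so C2 + 16 = E3.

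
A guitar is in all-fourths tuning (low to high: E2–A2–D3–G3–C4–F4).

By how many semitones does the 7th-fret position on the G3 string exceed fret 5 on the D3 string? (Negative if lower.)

G3 at fret 7 → D4 (MIDI 62); D3 at fret 5 → G3 (MIDI 55).
62 − 55 = 7, so the two pitches are 7 semitones apart.

7 semitones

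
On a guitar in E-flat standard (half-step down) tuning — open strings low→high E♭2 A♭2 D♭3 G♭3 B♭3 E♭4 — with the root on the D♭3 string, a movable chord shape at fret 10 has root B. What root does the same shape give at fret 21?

Moving from fret 10 to fret 21 shifts the root by 11 semitones.
B up 11 semitones is B♭.

B♭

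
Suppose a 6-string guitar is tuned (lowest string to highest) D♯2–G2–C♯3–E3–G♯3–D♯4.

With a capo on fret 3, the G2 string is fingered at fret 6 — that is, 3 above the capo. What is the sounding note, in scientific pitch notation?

C♯3

The capo raises the open G2 by 3 semitones to A♯2; fretting 3 more gives G2 + 3 + 3 = G2 + 6 semitones = C♯3.
(Also written D♭.)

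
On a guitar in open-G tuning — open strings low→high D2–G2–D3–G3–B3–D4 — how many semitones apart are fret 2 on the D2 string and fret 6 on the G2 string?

D2 at fret 2 → E2 (MIDI 40); G2 at fret 6 → C#3 (MIDI 49).
40 − 49 = -9, so the two pitches are 9 semitones apart, with C#3 the higher.

9 semitones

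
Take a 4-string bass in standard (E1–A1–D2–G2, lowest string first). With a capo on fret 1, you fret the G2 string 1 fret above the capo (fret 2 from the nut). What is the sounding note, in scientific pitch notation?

A2

The capo raises the open G2 by 1 semitone to G♯2; fretting 1 more gives G2 + 1 + 1 = G2 + 2 semitones = A2.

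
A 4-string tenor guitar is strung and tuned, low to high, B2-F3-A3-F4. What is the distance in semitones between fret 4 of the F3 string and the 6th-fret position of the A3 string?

6 semitones

F3 at fret 4 → A3 (MIDI 57); A3 at fret 6 → E♭4 (MIDI 63).
57 − 63 = -6, so the two pitches are 6 semitones apart, with E♭4 the higher.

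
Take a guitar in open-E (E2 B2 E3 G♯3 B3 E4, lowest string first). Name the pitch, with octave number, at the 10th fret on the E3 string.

The open E3 string plus 10 semitones: E–F–F#–G–…–C–C#–D.
The walk passes from B into C once, so the octave number goes from 3 to 4.

D4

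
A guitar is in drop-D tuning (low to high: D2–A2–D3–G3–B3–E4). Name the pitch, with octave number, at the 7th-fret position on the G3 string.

G3 is MIDI 55. Adding 7 gives 62, which is D4.

D4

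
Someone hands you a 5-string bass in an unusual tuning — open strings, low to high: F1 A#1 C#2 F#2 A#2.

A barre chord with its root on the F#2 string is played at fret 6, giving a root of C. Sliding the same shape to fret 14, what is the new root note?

Moving from fret 6 to fret 14 shifts the root by 8 semitones.
C up 8 semitones is G#.

G#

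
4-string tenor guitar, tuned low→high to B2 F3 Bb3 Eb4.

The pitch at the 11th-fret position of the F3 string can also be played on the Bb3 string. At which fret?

6

Fret 11 on F3 is MIDI 53 + 11 = 64 (E4). On the Bb3 string (open MIDI 58), that pitch is 64 − 58 = fret 6.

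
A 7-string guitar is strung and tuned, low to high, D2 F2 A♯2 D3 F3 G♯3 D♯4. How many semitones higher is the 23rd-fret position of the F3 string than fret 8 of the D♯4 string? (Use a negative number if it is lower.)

5 semitones

F3 at fret 23 → E5 (MIDI 76); D♯4 at fret 8 → B4 (MIDI 71).
76 − 71 = 5, so the two pitches are 5 semitones apart.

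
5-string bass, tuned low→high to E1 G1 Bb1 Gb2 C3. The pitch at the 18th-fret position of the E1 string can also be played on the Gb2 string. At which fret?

Fret 18 on E1 is MIDI 28 + 18 = 46 (Bb2). On the Gb2 string (open MIDI 42), that pitch is 46 − 42 = fret 4.

4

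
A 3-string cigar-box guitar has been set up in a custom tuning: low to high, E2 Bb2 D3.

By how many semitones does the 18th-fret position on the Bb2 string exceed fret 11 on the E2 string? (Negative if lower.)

Bb2 at fret 18 → E4 (MIDI 64); E2 at fret 11 → Eb3 (MIDI 51).
64 − 51 = 13, so the two pitches are 13 semitones apart.

13 semitones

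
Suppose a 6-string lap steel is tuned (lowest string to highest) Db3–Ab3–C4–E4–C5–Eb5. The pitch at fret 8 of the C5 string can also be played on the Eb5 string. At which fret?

C5 at fret 8 is C5 + 8 semitones = Ab5.
The open Eb5 string is 3 semitones above the open C5, so the same pitch on the Eb5 string lies at fret 8 − 3 = 5.

5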